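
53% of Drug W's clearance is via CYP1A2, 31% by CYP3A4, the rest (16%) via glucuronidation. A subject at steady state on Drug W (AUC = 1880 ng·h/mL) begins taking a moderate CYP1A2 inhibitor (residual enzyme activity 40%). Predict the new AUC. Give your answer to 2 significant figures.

2.8 × 10³ ng·h/mL

The CYP1A2 pathway (53% of clearance) is reduced to 0.4× activity: 0.53 × 0.4 = 0.212.
CYP3A4 (31%) and the residual 16% are unaffected.
New clearance relative to baseline: 0.212 + 0.31 + 0.16 = 0.682.
AUC ∝ 1/CL, so new value = 1880 / 0.682 = 2.8 × 10³ ng·h/mL.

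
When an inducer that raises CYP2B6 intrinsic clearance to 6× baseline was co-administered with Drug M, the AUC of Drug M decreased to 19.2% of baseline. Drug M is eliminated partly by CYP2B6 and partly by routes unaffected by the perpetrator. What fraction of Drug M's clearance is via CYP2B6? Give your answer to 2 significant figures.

0.84

CL'/CL = 1 / 0.192 = 5.208
6·fm + (1 − fm) = 5.208
fm = (5.208 − 1) / (6 − 1) = 0.84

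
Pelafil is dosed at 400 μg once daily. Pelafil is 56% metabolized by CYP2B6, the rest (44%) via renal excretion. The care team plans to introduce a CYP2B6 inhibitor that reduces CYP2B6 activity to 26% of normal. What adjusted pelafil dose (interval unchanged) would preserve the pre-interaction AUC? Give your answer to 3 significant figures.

234 μg

The CYP2B6 pathway (56% of clearance) falls to 0.26× activity: 0.56 × 0.26 = 0.1456.
The remaining 44% of clearance is unaffected.
Relative clearance = 0.1456 + 0.44 = 0.5856.
To maintain the same steady-state level, dose must scale with clearance: new dose = 400 × 0.5856 = 234 μg.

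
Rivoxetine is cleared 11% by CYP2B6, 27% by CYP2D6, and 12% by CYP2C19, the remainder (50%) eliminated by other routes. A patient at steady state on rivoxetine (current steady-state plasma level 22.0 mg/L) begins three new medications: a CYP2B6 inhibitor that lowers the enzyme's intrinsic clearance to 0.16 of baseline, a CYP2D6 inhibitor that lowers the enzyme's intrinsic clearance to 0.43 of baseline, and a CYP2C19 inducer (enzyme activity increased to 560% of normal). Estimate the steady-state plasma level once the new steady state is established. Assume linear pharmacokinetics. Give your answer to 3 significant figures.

16.8 mg/L

The CYP2B6 pathway (11% of clearance) falls to 0.16× activity: 0.11 × 0.16 = 0.0176.
The CYP2D6 pathway (27% of clearance) is reduced to 0.43× activity: 0.27 × 0.43 = 0.1161.
The CYP2C19 pathway (12% of clearance) rises to 5.6× activity: 0.12 × 5.6 = 0.672.
The remaining 50% of clearance is unaffected.
Relative clearance = 0.0176 + 0.1161 + 0.672 + 0.5 = 1.3057.
New steady-state plasma level = 22.0 / 1.3057 = 16.8 mg/L (concentration scales inversely with clearance).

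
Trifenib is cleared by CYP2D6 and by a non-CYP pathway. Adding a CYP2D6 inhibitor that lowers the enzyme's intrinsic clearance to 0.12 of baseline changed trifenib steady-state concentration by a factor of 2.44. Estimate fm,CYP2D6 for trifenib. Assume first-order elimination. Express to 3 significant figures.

0.671

Let fm be the CYP2D6 fraction. New clearance relative to baseline = fm × 0.12 + (1 − fm).
Steady-state concentration ratio = 1 / (new CL fraction), so new CL fraction = 1 / 2.44 = 0.4098.
fm × 0.12 + 1 − fm = 0.4098  ⇒  fm × (0.12 − 1) = −0.5902  ⇒  fm = 0.671.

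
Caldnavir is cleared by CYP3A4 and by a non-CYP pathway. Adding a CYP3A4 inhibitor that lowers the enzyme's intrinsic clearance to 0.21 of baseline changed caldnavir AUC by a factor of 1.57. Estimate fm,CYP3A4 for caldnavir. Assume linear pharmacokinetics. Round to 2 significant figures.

CL'/CL = 1 / 1.57 = 0.6369
0.21·fm + (1 − fm) = 0.6369
fm = (0.6369 − 1) / (0.21 − 1) = 0.46

0.46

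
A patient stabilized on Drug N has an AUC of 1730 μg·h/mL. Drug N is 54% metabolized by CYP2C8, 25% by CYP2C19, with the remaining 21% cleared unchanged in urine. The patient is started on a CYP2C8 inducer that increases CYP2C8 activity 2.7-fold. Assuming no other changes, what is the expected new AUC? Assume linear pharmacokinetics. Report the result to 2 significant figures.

CYP2C8: 0.54 × 2.7 = 1.458
CYP2C19: 0.25 (unchanged)
Other: 0.21 (unchanged)
CL_new/CL_old = 1.458 + 0.25 + 0.21 = 1.918.
With dosing unchanged, AUC scales as 1/CL: 1730 / 1.918 = 9.0 × 10² μg·h/mL.

9.0 × 10² μg·h/mL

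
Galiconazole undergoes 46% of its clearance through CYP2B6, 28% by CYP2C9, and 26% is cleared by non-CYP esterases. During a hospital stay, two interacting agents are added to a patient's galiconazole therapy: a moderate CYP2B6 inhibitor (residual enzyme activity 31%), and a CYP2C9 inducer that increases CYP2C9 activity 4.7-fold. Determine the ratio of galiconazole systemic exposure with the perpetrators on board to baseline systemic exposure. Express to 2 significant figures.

0.58

CYP2B6: 0.46 × 0.31 = 0.1426
CYP2C9: 0.28 × 4.7 = 1.316
Other: 0.26 (unchanged)
CL_new/CL_old = 0.1426 + 1.316 + 0.26 = 1.7186.
Systemic exposure ∝ 1/CL: fold-change = 1 / 1.7186 = 0.58.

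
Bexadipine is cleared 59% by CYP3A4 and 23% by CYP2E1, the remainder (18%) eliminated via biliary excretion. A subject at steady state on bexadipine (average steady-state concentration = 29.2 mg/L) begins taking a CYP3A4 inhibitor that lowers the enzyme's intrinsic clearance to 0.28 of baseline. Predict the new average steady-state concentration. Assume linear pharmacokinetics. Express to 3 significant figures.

50.8 mg/L

The CYP3A4 pathway (59% of clearance) is reduced to 0.28× activity: 0.59 × 0.28 = 0.1652.
CYP2E1 (23%) and the residual 18% are unaffected.
New clearance relative to baseline: 0.1652 + 0.23 + 0.18 = 0.5752.
With dosing unchanged, average steady-state concentration scales as 1/CL: 29.2 / 0.5752 = 50.8 mg/L.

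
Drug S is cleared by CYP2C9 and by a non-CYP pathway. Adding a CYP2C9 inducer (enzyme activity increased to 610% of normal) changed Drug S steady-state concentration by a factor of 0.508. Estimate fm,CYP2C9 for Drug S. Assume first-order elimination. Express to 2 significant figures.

0.19

Let fm be the CYP2C9 fraction. New clearance relative to baseline = fm × 6.1 + (1 − fm).
Steady-state concentration ratio = 1 / (new CL fraction), so new CL fraction = 1 / 0.508 = 1.969.
fm × 6.1 + 1 − fm = 1.969  ⇒  fm × (6.1 − 1) = 0.9685  ⇒  fm = 0.19.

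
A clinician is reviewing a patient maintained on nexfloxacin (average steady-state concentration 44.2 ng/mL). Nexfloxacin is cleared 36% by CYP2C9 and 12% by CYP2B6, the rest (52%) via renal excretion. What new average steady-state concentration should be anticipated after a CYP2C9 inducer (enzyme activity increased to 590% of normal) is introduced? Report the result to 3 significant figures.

The CYP2C9 pathway (36% of clearance) increases to 5.9× activity: 0.36 × 5.9 = 2.124.
CYP2B6 (12%) and the residual 52% are unaffected.
CL_new/CL_old = 2.124 + 0.12 + 0.52 = 2.764.
With dosing unchanged, average steady-state concentration scales as 1/CL: 44.2 / 2.764 = 16.0 ng/mL.

16.0 ng/mL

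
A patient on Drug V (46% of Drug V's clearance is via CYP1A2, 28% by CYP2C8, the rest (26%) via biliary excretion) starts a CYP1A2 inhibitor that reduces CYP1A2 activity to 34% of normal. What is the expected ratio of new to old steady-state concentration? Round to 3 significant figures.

1.44

The CYP1A2 pathway (46% of clearance) is reduced to 0.34× activity: 0.46 × 0.34 = 0.1564.
CYP2C8 (28%) and the residual 26% are unaffected.
New clearance relative to baseline: 0.1564 + 0.28 + 0.26 = 0.6964.
Steady-state concentration ratio = CL_old/CL_new = 1 / 0.6964 = 1.44.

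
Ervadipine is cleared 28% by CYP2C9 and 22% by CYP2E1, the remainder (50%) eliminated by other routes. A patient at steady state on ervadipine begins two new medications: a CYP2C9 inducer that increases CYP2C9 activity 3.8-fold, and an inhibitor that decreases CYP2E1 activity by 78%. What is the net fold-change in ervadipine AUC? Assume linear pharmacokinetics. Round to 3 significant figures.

0.620

The CYP2C9 pathway (28% of clearance) increases to 3.8× activity: 0.28 × 3.8 = 1.064.
The CYP2E1 pathway (22% of clearance) falls to 0.22× activity: 0.22 × 0.22 = 0.0484.
Non-CYP routes (50%) are unchanged.
CL_new/CL_old = 1.064 + 0.0484 + 0.5 = 1.6124.
Because AUC varies inversely with clearance, the combined effect is 1 / 1.6124 = 0.620.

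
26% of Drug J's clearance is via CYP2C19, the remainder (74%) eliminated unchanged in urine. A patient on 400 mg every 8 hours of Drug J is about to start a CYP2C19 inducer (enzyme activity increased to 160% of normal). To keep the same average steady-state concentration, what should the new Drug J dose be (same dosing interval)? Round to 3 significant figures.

CYP2C19: 0.26 × 1.6 = 0.416
Other: 0.74 (unchanged)
New clearance relative to baseline: 0.416 + 0.74 = 1.156.
Exposure is unchanged when dose changes in proportion to clearance. New dose = 400 mg × 1.156 = 462 mg.

462 mg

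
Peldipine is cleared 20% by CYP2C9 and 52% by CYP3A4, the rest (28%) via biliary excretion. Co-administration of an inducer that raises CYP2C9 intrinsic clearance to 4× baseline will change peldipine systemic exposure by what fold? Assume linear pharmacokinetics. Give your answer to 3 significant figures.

The CYP2C9 pathway (20% of clearance) is boosted to 4× activity: 0.2 × 4 = 0.8.
CYP3A4 (52%) and the residual 28% are unaffected.
New clearance relative to baseline: 0.8 + 0.52 + 0.28 = 1.6.
Systemic exposure is inversely proportional to clearance, so the fold-change is 1 / 1.6 = 0.625.

0.625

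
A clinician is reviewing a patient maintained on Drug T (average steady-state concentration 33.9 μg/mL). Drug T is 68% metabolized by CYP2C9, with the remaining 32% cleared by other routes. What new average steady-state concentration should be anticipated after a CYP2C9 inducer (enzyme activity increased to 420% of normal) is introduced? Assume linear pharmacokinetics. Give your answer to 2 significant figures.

11 μg/mL

The CYP2C9 pathway (68% of clearance) rises to 4.2× activity: 0.68 × 4.2 = 2.856.
Non-CYP routes (32%) are unchanged.
New clearance relative to baseline: 2.856 + 0.32 = 3.176.
Average steady-state concentration ∝ 1/CL, so new value = 33.9 / 3.176 = 11 μg/mL.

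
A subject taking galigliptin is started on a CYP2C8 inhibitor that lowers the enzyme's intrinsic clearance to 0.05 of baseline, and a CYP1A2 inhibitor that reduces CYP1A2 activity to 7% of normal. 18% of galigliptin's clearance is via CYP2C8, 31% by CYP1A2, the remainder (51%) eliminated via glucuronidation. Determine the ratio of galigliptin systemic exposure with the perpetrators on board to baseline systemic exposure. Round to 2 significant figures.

The CYP2C8 pathway (18% of clearance) drops to 0.05× activity: 0.18 × 0.05 = 0.009.
The CYP1A2 pathway (31% of clearance) falls to 0.07× activity: 0.31 × 0.07 = 0.0217.
The remaining 51% of clearance is unaffected.
Relative clearance = 0.009 + 0.0217 + 0.51 = 0.5407.
Because systemic exposure varies inversely with clearance, the combined effect is 1 / 0.5407 = 1.8.

1.8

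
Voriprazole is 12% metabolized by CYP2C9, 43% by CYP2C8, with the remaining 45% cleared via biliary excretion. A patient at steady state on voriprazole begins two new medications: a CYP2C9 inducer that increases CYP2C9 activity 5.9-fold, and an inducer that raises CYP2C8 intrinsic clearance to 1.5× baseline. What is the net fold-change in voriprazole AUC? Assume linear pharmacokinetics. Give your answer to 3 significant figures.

The CYP2C9 pathway (12% of clearance) increases to 5.9× activity: 0.12 × 5.9 = 0.708.
The CYP2C8 pathway (43% of clearance) is boosted to 1.5× activity: 0.43 × 1.5 = 0.645.
Non-CYP routes (45%) are unchanged.
New clearance relative to baseline: 0.708 + 0.645 + 0.45 = 1.803.
Net AUC ratio = 1 / 1.803 = 0.555.

0.555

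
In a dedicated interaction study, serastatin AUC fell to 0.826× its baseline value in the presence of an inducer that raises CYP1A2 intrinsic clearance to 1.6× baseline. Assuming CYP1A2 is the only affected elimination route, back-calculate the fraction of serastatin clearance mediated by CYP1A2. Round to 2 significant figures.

0.35

Write x for the fraction cleared via CYP1A2. The observed AUC change means clearance rose to 1/0.826 = 1.211 of baseline.
Setting x·1.6 + (1 − x) = 1.211 and solving: x = (1.211 − 1)/(1.6 − 1) = 0.35.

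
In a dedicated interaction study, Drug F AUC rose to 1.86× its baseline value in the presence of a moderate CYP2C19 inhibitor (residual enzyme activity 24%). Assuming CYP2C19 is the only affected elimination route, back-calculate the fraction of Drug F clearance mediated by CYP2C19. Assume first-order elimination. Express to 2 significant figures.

CL'/CL = 1 / 1.86 = 0.5376
0.24·fm + (1 − fm) = 0.5376
fm = (0.5376 − 1) / (0.24 − 1) = 0.61

0.61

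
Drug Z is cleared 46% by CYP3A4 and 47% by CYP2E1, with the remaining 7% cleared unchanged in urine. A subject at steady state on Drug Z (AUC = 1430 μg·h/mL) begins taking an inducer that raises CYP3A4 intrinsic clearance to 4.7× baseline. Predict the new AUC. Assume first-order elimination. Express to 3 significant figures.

CYP3A4: 0.46 × 4.7 = 2.162
CYP2E1: 0.47 (unchanged)
Other: 0.07 (unchanged)
CL_new/CL_old = 2.162 + 0.47 + 0.07 = 2.702.
New AUC = baseline ÷ relative clearance = 1430 / 2.702 = 529 μg·h/mL.

529 μg·h/mL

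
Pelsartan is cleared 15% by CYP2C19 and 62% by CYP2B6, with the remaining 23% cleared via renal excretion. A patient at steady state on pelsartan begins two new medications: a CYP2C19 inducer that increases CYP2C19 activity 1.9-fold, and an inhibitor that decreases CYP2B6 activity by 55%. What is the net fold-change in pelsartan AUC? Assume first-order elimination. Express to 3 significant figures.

1.26

CYP2C19: 0.15 × 1.9 = 0.285
CYP2B6: 0.62 × 0.45 = 0.279
Other: 0.23 (unchanged)
Relative clearance = 0.285 + 0.279 + 0.23 = 0.794.
Net AUC ratio = 1 / 0.794 = 1.26.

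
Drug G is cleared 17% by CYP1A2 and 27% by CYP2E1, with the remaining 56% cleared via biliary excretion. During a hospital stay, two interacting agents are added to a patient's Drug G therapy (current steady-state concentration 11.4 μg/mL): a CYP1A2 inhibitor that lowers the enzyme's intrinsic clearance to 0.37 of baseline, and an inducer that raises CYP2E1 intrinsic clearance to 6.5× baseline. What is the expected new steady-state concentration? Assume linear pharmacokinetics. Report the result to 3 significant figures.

4.79 μg/mL

CYP1A2: 0.17 × 0.37 = 0.0629
CYP2E1: 0.27 × 6.5 = 1.755
Other: 0.56 (unchanged)
CL_new/CL_old = 0.0629 + 1.755 + 0.56 = 2.3779.
Dividing the baseline by the relative clearance: 11.4 / 2.3779 = 4.79 μg/mL.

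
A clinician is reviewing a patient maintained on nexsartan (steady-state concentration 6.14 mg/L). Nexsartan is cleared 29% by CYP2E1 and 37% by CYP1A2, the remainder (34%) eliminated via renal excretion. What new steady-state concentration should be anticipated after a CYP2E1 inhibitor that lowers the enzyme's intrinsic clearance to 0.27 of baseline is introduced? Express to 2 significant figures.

7.8 mg/L

CYP2E1: 0.29 × 0.27 = 0.0783
CYP1A2: 0.37 (unchanged)
Other: 0.34 (unchanged)
New clearance relative to baseline: 0.0783 + 0.37 + 0.34 = 0.7883.
With dosing unchanged, steady-state concentration scales as 1/CL: 6.14 / 0.7883 = 7.8 mg/L.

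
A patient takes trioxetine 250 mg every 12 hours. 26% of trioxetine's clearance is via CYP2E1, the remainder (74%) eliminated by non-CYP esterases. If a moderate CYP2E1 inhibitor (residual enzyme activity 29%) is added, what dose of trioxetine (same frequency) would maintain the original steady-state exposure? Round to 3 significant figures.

CYP2E1: 0.26 × 0.29 = 0.0754
Other: 0.74 (unchanged)
New clearance relative to baseline: 0.0754 + 0.74 = 0.8154.
To maintain the same steady-state level, dose must scale with clearance: new dose = 250 × 0.8154 = 204 mg.

204 mg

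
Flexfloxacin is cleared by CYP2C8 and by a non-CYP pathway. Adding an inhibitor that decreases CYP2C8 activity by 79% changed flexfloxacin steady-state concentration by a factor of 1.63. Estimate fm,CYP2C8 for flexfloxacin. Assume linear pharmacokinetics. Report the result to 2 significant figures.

0.49

Write x for the fraction cleared via CYP2C8. The observed steady-state concentration change means clearance fell to 1/1.63 = 0.6135 of baseline.
Setting x·0.21 + (1 − x) = 0.6135 and solving: x = (0.6135 − 1)/(0.21 − 1) = 0.49.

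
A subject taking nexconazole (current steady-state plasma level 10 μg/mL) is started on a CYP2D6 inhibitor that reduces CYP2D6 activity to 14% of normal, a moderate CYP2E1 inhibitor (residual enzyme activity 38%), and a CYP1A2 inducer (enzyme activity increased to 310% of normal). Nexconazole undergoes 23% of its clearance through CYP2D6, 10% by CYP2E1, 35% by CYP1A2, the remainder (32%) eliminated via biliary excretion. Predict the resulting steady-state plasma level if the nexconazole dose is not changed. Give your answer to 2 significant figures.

The CYP2D6 pathway (23% of clearance) is reduced to 0.14× activity: 0.23 × 0.14 = 0.0322.
The CYP2E1 pathway (10% of clearance) drops to 0.38× activity: 0.1 × 0.38 = 0.038.
The CYP1A2 pathway (35% of clearance) increases to 3.1× activity: 0.35 × 3.1 = 1.085.
The remaining 32% of clearance is unaffected.
New clearance relative to baseline: 0.0322 + 0.038 + 1.085 + 0.32 = 1.4752.
Steady-state plasma level ∝ 1/CL: new value = 10 / 1.4752 = 6.8 μg/mL.

6.8 μg/mL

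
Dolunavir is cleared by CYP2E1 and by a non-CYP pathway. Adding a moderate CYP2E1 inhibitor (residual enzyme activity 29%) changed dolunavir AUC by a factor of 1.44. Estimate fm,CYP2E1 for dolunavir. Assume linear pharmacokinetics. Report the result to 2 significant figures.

Call the CYP2E1 fraction fm. After the interaction, CL_new/CL_old = fm × 0.29 + (1 − fm).
AUC ratio = 1 / (new CL fraction), so new CL fraction = 1 / 1.44 = 0.6944.
fm × 0.29 + 1 − fm = 0.6944  ⇒  fm × (0.29 − 1) = −0.3056  ⇒  fm = 0.43.

0.43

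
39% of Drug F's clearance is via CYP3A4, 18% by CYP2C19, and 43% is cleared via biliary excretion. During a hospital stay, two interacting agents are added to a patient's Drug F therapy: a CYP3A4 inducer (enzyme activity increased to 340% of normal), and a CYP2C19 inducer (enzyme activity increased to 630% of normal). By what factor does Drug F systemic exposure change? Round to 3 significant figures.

CYP3A4: 0.39 × 3.4 = 1.326
CYP2C19: 0.18 × 6.3 = 1.134
Other: 0.43 (unchanged)
Relative clearance = 1.326 + 1.134 + 0.43 = 2.89.
Net systemic exposure ratio = 1 / 2.89 = 0.346.

0.346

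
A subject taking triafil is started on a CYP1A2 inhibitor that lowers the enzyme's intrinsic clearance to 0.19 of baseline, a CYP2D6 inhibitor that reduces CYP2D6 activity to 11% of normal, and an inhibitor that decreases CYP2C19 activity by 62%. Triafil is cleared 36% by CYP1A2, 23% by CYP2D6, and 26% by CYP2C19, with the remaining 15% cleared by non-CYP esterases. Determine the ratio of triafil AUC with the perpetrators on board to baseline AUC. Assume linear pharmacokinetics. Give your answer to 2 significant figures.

CYP1A2: 0.36 × 0.19 = 0.0684
CYP2D6: 0.23 × 0.11 = 0.0253
CYP2C19: 0.26 × 0.38 = 0.0988
Other: 0.15 (unchanged)
Relative clearance = 0.0684 + 0.0253 + 0.0988 + 0.15 = 0.3425.
AUC ∝ 1/CL: fold-change = 1 / 0.3425 = 2.9.

2.9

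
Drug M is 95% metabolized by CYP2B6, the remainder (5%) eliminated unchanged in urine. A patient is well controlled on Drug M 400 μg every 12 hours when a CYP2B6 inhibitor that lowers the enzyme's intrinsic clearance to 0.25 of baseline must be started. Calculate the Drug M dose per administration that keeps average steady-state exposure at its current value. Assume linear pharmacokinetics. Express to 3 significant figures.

115 μg

The CYP2B6 pathway (95% of clearance) is reduced to 0.25× activity: 0.95 × 0.25 = 0.2375.
The remaining 5% of clearance is unaffected.
CL_new/CL_old = 0.2375 + 0.05 = 0.2875.
Exposure is unchanged when dose changes in proportion to clearance. New dose = 400 μg × 0.2875 = 115 μg.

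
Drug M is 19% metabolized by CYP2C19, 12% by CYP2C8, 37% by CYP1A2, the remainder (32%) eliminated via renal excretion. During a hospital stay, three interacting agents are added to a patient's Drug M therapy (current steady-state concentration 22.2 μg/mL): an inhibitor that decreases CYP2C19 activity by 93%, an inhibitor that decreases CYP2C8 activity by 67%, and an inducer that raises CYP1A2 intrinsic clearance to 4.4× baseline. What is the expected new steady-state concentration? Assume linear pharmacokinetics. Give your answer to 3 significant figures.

11.1 μg/mL

The CYP2C19 pathway (19% of clearance) is reduced to 0.07× activity: 0.19 × 0.07 = 0.0133.
The CYP2C8 pathway (12% of clearance) drops to 0.33× activity: 0.12 × 0.33 = 0.0396.
The CYP1A2 pathway (37% of clearance) is boosted to 4.4× activity: 0.37 × 4.4 = 1.628.
Non-CYP routes (32%) are unchanged.
New clearance relative to baseline: 0.0133 + 0.0396 + 1.628 + 0.32 = 2.0009.
Steady-state concentration ∝ 1/CL: new value = 22.2 / 2.0009 = 11.1 μg/mL.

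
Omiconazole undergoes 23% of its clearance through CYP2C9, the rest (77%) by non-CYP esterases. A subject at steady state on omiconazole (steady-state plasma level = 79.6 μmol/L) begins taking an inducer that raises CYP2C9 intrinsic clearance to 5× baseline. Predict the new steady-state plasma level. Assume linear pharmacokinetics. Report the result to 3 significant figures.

41.5 μmol/L

The CYP2C9 pathway (23% of clearance) increases to 5× activity: 0.23 × 5 = 1.15.
The remaining 77% of clearance is unaffected.
New clearance relative to baseline: 1.15 + 0.77 = 1.92.
Steady-state plasma level ∝ 1/CL, so new value = 79.6 / 1.92 = 41.5 μmol/L.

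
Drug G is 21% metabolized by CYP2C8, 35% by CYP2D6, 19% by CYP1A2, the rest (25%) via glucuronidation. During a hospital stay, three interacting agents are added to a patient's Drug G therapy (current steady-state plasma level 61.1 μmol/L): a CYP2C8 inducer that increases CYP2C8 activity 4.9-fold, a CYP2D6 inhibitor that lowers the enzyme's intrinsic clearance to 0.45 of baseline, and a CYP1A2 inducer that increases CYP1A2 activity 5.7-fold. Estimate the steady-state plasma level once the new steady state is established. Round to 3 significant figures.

24.3 μmol/L

The CYP2C8 pathway (21% of clearance) increases to 4.9× activity: 0.21 × 4.9 = 1.029.
The CYP2D6 pathway (35% of clearance) falls to 0.45× activity: 0.35 × 0.45 = 0.1575.
The CYP1A2 pathway (19% of clearance) rises to 5.7× activity: 0.19 × 5.7 = 1.083.
Non-CYP routes (25%) are unchanged.
Relative clearance = 1.029 + 0.1575 + 1.083 + 0.25 = 2.5195.
Steady-state plasma level ∝ 1/CL: new value = 61.1 / 2.5195 = 24.3 μmol/L.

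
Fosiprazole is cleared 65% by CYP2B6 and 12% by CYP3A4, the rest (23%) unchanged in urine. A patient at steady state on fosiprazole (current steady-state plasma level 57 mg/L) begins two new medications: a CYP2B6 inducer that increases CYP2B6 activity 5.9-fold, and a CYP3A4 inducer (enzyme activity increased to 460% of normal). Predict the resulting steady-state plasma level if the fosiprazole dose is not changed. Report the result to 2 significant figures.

12 mg/L

CYP2B6: 0.65 × 5.9 = 3.835
CYP3A4: 0.12 × 4.6 = 0.552
Other: 0.23 (unchanged)
CL_new/CL_old = 3.835 + 0.552 + 0.23 = 4.617.
Steady-state plasma level ∝ 1/CL: new value = 57 / 4.617 = 12 mg/L.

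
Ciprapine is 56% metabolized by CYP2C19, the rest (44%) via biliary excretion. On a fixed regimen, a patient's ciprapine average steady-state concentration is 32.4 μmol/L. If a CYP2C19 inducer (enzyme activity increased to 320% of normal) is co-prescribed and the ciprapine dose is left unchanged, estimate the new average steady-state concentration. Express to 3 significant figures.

14.5 μmol/L

The CYP2C19 pathway (56% of clearance) is boosted to 3.2× activity: 0.56 × 3.2 = 1.792.
Non-CYP routes (44%) are unchanged.
New clearance relative to baseline: 1.792 + 0.44 = 2.232.
Average steady-state concentration ∝ 1/CL, so new value = 32.4 / 2.232 = 14.5 μmol/L.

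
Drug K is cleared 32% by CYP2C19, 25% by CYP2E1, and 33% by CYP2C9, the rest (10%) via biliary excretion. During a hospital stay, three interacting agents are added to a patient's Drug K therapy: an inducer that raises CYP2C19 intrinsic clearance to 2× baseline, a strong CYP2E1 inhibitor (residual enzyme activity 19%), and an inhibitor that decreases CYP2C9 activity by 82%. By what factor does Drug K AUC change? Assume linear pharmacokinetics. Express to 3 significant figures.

1.18

The CYP2C19 pathway (32% of clearance) increases to 2× activity: 0.32 × 2 = 0.64.
The CYP2E1 pathway (25% of clearance) drops to 0.19× activity: 0.25 × 0.19 = 0.0475.
The CYP2C9 pathway (33% of clearance) drops to 0.18× activity: 0.33 × 0.18 = 0.0594.
The remaining 10% of clearance is unaffected.
CL_new/CL_old = 0.64 + 0.0475 + 0.0594 + 0.1 = 0.8469.
Net AUC ratio = 1 / 0.8469 = 1.18.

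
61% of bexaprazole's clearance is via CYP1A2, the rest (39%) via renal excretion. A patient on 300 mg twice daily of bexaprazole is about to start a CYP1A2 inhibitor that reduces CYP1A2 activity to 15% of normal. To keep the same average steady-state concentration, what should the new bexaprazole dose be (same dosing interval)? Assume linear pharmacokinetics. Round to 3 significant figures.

CYP1A2: 0.61 × 0.15 = 0.0915
Other: 0.39 (unchanged)
New clearance relative to baseline: 0.0915 + 0.39 = 0.4815.
To maintain the same steady-state level, dose must scale with clearance: new dose = 300 × 0.4815 = 144 mg.

144 mg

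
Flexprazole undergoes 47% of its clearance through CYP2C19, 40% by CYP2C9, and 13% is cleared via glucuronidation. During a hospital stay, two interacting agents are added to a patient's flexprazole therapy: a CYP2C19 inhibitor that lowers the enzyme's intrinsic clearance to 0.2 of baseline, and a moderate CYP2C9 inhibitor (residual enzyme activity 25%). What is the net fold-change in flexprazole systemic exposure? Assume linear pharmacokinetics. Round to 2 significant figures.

CYP2C19: 0.47 × 0.2 = 0.094
CYP2C9: 0.4 × 0.25 = 0.1
Other: 0.13 (unchanged)
New clearance relative to baseline: 0.094 + 0.1 + 0.13 = 0.324.
Because systemic exposure varies inversely with clearance, the combined effect is 1 / 0.324 = 3.1.

3.1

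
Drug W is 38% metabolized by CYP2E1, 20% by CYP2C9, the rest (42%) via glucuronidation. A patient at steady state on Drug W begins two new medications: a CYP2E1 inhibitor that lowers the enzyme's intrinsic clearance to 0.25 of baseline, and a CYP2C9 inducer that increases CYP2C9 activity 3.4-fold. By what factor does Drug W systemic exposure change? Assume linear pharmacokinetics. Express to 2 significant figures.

CYP2E1: 0.38 × 0.25 = 0.095
CYP2C9: 0.2 × 3.4 = 0.68
Other: 0.42 (unchanged)
CL_new/CL_old = 0.095 + 0.68 + 0.42 = 1.195.
Systemic exposure ∝ 1/CL: fold-change = 1 / 1.195 = 0.84.

0.84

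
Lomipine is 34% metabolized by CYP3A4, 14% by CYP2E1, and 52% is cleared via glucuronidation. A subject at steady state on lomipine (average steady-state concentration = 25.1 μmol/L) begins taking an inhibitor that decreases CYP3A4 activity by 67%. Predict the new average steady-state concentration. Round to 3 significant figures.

32.5 μmol/L

CYP3A4: 0.34 × 0.33 = 0.1122
CYP2E1: 0.14 (unchanged)
Other: 0.52 (unchanged)
CL_new/CL_old = 0.1122 + 0.14 + 0.52 = 0.7722.
New average steady-state concentration = baseline ÷ relative clearance = 25.1 / 0.7722 = 32.5 μmol/L.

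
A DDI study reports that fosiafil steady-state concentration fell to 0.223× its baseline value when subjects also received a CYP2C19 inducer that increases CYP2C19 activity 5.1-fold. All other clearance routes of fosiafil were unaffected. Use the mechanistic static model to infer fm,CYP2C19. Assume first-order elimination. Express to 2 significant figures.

0.85

Let fm be the CYP2C19 fraction. New clearance relative to baseline = fm × 5.1 + (1 − fm).
Steady-state concentration ratio = 1 / (new CL fraction), so new CL fraction = 1 / 0.223 = 4.484.
fm × 5.1 + 1 − fm = 4.484  ⇒  fm × (5.1 − 1) = 3.484  ⇒  fm = 0.85.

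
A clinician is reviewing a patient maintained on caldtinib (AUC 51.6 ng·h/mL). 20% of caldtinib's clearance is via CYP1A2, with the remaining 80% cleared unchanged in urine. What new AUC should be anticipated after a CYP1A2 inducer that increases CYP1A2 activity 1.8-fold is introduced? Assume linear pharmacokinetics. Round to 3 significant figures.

CYP1A2: 0.2 × 1.8 = 0.36
Other: 0.8 (unchanged)
CL_new/CL_old = 0.36 + 0.8 = 1.16.
With dosing unchanged, AUC scales as 1/CL: 51.6 / 1.16 = 44.5 ng·h/mL.

44.5 ng·h/mL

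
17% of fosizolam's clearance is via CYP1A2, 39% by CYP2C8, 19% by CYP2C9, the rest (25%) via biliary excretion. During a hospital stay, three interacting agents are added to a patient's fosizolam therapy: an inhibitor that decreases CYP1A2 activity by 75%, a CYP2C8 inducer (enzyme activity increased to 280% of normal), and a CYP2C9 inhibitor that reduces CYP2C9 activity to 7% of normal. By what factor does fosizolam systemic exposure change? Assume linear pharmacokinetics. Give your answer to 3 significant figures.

0.715

The CYP1A2 pathway (17% of clearance) drops to 0.25× activity: 0.17 × 0.25 = 0.0425.
The CYP2C8 pathway (39% of clearance) is boosted to 2.8× activity: 0.39 × 2.8 = 1.092.
The CYP2C9 pathway (19% of clearance) drops to 0.07× activity: 0.19 × 0.07 = 0.0133.
Non-CYP routes (25%) are unchanged.
CL_new/CL_old = 0.0425 + 1.092 + 0.0133 + 0.25 = 1.3978.
Because systemic exposure varies inversely with clearance, the combined effect is 1 / 1.3978 = 0.715.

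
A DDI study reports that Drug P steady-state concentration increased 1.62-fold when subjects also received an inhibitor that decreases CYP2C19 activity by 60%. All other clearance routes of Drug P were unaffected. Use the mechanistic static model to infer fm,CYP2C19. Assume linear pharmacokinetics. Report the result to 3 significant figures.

Let x = fm,CYP2C19. Because steady-state concentration ∝ 1/CL, relative clearance fell to 1/1.62 = 0.6173.
Setting x·0.4 + (1 − x) = 0.6173 and solving: x = (0.6173 − 1)/(0.4 − 1) = 0.638.

0.638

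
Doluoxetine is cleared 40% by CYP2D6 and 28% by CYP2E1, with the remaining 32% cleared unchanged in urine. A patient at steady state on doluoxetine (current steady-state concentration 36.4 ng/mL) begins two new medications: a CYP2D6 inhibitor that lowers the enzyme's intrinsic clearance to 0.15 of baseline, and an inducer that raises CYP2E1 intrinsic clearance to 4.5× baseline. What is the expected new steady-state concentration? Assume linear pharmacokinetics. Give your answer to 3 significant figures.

The CYP2D6 pathway (40% of clearance) is reduced to 0.15× activity: 0.4 × 0.15 = 0.06.
The CYP2E1 pathway (28% of clearance) is boosted to 4.5× activity: 0.28 × 4.5 = 1.26.
The remaining 32% of clearance is unaffected.
Relative clearance = 0.06 + 1.26 + 0.32 = 1.64.
Steady-state concentration ∝ 1/CL: new value = 36.4 / 1.64 = 22.2 ng/mL.

22.2 ng/mL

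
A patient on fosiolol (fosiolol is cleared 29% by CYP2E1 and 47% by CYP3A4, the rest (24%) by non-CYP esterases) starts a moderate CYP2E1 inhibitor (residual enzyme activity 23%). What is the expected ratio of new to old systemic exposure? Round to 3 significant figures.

The CYP2E1 pathway (29% of clearance) falls to 0.23× activity: 0.29 × 0.23 = 0.0667.
CYP3A4 (47%) and the residual 24% are unaffected.
New clearance relative to baseline: 0.0667 + 0.47 + 0.24 = 0.7767.
Since systemic exposure ∝ 1/CL, the ratio is 1 / 0.7767 = 1.29.

1.29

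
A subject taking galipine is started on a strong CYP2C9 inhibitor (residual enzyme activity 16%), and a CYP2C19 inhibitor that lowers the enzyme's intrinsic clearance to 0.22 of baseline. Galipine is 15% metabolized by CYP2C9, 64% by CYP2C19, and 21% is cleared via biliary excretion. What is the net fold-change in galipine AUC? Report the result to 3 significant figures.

2.67

CYP2C9: 0.15 × 0.16 = 0.024
CYP2C19: 0.64 × 0.22 = 0.1408
Other: 0.21 (unchanged)
CL_new/CL_old = 0.024 + 0.1408 + 0.21 = 0.3748.
Net AUC ratio = 1 / 0.3748 = 2.67.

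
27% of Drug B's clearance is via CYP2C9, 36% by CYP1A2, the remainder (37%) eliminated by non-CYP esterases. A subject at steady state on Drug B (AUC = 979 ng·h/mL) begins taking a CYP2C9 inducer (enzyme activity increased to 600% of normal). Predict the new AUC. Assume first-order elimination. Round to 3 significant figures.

The CYP2C9 pathway (27% of clearance) increases to 6× activity: 0.27 × 6 = 1.62.
CYP1A2 (36%) and the residual 37% are unaffected.
Relative clearance = 1.62 + 0.36 + 0.37 = 2.35.
AUC ∝ 1/CL, so new value = 979 / 2.35 = 417 ng·h/mL.

417 ng·h/mL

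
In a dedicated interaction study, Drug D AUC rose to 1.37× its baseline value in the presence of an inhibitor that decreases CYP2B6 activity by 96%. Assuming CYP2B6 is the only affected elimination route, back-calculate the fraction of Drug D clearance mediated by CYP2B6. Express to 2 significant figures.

CL'/CL = 1 / 1.37 = 0.7299
0.04·fm + (1 − fm) = 0.7299
fm = (0.7299 − 1) / (0.04 − 1) = 0.28

0.28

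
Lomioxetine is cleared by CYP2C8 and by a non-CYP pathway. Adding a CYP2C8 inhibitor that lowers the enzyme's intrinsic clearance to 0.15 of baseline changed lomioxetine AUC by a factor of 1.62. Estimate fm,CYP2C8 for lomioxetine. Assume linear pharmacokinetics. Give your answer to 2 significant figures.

0.45

Let fm be the CYP2C8 fraction. New clearance relative to baseline = fm × 0.15 + (1 − fm).
AUC ratio = 1 / (new CL fraction), so new CL fraction = 1 / 1.62 = 0.6173.
fm × 0.15 + 1 − fm = 0.6173  ⇒  fm × (0.15 − 1) = −0.3827  ⇒  fm = 0.45.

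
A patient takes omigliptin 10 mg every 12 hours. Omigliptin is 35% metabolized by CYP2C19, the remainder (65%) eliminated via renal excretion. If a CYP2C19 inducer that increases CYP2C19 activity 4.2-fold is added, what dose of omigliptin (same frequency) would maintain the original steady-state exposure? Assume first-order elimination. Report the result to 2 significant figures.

The CYP2C19 pathway (35% of clearance) is boosted to 4.2× activity: 0.35 × 4.2 = 1.47.
Non-CYP routes (65%) are unchanged.
CL_new/CL_old = 1.47 + 0.65 = 2.12.
Css,avg = (dose rate)/CL, so holding Css fixed requires dose ∝ CL: 10 × 2.12 = 21 mg.

21 mg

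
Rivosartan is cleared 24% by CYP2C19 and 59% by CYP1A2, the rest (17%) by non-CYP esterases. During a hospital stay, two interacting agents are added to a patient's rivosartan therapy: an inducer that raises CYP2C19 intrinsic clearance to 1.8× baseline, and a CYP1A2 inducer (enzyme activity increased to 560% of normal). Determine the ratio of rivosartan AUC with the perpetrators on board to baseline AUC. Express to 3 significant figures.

The CYP2C19 pathway (24% of clearance) rises to 1.8× activity: 0.24 × 1.8 = 0.432.
The CYP1A2 pathway (59% of clearance) increases to 5.6× activity: 0.59 × 5.6 = 3.304.
The remaining 17% of clearance is unaffected.
CL_new/CL_old = 0.432 + 3.304 + 0.17 = 3.906.
Net AUC ratio = 1 / 3.906 = 0.256.

0.256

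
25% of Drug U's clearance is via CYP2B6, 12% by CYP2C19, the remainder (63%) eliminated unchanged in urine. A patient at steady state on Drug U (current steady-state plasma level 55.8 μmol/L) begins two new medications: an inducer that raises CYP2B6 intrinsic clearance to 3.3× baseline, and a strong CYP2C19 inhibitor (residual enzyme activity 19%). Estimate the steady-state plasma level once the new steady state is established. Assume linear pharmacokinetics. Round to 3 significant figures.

The CYP2B6 pathway (25% of clearance) increases to 3.3× activity: 0.25 × 3.3 = 0.825.
The CYP2C19 pathway (12% of clearance) drops to 0.19× activity: 0.12 × 0.19 = 0.0228.
The remaining 63% of clearance is unaffected.
Relative clearance = 0.825 + 0.0228 + 0.63 = 1.4778.
Steady-state plasma level ∝ 1/CL: new value = 55.8 / 1.4778 = 37.8 μmol/L.

37.8 μmol/L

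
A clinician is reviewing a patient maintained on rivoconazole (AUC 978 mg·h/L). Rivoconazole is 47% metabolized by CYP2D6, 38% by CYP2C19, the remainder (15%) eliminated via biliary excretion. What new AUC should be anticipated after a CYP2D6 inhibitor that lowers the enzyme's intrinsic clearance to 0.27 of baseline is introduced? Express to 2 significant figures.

1.5 × 10³ mg·h/L

CYP2D6: 0.47 × 0.27 = 0.1269
CYP2C19: 0.38 (unchanged)
Other: 0.15 (unchanged)
Relative clearance = 0.1269 + 0.38 + 0.15 = 0.6569.
AUC ∝ 1/CL, so new value = 978 / 0.6569 = 1.5 × 10³ mg·h/L.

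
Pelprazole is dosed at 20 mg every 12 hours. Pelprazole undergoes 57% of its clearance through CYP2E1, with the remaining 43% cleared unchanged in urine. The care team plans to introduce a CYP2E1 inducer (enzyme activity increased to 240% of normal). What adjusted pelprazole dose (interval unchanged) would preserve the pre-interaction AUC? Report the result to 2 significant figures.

36 mg

The CYP2E1 pathway (57% of clearance) rises to 2.4× activity: 0.57 × 2.4 = 1.368.
Non-CYP routes (43%) are unchanged.
New clearance relative to baseline: 1.368 + 0.43 = 1.798.
To maintain the same steady-state level, dose must scale with clearance: new dose = 20 × 1.798 = 36 mg.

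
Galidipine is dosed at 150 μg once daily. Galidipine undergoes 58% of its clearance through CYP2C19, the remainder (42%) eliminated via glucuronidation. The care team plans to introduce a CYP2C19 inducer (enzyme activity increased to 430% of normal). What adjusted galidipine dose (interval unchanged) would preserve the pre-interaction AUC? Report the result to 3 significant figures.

437 μg

The CYP2C19 pathway (58% of clearance) is boosted to 4.3× activity: 0.58 × 4.3 = 2.494.
The remaining 42% of clearance is unaffected.
CL_new/CL_old = 2.494 + 0.42 = 2.914.
Exposure is unchanged when dose changes in proportion to clearance. New dose = 150 μg × 2.914 = 437 μg.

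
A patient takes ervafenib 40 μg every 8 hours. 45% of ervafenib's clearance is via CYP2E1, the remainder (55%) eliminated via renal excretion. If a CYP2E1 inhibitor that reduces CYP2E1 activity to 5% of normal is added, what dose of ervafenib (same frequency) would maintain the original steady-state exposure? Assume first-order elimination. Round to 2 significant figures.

The CYP2E1 pathway (45% of clearance) drops to 0.05× activity: 0.45 × 0.05 = 0.0225.
Non-CYP routes (55%) are unchanged.
Relative clearance = 0.0225 + 0.55 = 0.5725.
Css,avg = (dose rate)/CL, so holding Css fixed requires dose ∝ CL: 40 × 0.5725 = 23 μg.

23 μg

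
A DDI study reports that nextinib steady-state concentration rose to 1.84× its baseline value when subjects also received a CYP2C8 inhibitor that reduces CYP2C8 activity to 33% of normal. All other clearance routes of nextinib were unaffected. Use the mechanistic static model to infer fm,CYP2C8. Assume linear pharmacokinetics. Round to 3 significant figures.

CL'/CL = 1 / 1.84 = 0.5435
0.33·fm + (1 − fm) = 0.5435
fm = (0.5435 − 1) / (0.33 − 1) = 0.681

0.681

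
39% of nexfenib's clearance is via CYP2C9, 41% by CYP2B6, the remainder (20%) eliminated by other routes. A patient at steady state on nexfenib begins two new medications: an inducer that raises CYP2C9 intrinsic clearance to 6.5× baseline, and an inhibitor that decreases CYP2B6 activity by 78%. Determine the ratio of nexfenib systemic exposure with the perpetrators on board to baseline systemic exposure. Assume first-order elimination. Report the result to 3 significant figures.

CYP2C9: 0.39 × 6.5 = 2.535
CYP2B6: 0.41 × 0.22 = 0.0902
Other: 0.2 (unchanged)
CL_new/CL_old = 2.535 + 0.0902 + 0.2 = 2.8252.
Because systemic exposure varies inversely with clearance, the combined effect is 1 / 2.8252 = 0.354.

0.354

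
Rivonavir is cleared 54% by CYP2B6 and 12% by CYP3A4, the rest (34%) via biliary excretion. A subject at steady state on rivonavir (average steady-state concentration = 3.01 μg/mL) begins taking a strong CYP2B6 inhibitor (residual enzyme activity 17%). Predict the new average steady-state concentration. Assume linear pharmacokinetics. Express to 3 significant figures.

The CYP2B6 pathway (54% of clearance) is reduced to 0.17× activity: 0.54 × 0.17 = 0.0918.
CYP3A4 (12%) and the residual 34% are unaffected.
Relative clearance = 0.0918 + 0.12 + 0.34 = 0.5518.
New average steady-state concentration = baseline ÷ relative clearance = 3.01 / 0.5518 = 5.45 μg/mL.

5.45 μg/mL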